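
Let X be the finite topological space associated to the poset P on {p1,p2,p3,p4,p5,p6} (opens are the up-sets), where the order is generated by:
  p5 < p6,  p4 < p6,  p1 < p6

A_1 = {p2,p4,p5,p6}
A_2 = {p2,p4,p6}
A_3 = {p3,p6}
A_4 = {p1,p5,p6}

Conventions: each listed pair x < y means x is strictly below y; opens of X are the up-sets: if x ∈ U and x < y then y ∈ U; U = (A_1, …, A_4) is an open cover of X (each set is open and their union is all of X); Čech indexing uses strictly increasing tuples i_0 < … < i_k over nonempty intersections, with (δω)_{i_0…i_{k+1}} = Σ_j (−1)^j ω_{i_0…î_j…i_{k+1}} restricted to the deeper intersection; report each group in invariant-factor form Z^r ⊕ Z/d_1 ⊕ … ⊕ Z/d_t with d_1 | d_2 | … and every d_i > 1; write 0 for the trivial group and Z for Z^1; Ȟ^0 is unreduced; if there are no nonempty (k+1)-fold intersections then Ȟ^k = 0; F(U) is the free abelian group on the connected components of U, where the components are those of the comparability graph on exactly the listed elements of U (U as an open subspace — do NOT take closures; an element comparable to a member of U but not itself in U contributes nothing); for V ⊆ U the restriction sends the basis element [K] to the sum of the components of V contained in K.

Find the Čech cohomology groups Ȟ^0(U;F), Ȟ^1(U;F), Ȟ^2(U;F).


nerve simplices:
  A12={p2,p4,p6} A13={p6} A14={p5,p6} A23={p6} A24={p6} A34={p6}
  A123={p6} A124={p6} A134={p6} A234={p6}
  A1234={p6}
components per intersection:
  A1: {p2} {p4,p5,p6}
  A2: {p2} {p4,p6}
  A3: {p3} {p6}
  A4: {p1,p5,p6}
  A12: {p2} {p4,p6}
  A13: {p6}
  A14: {p5,p6}
  A23: {p6}
  A24: {p6}
  A34: {p6}
  A123: {p6}
  A124: {p6}
  A134: {p6}
  A234: {p6}
  A1234: {p6}
C dims 7,7,4,1; δ0: rk 4, SNF 1^4; δ1: rk 3, SNF 1^3; δ2: rk 1, SNF 1^1
degree 0: 7−4−0 = 3 → Ȟ^0 ≅ Z^3
degree 1: 7−3−4 = 0 → Ȟ^1 ≅ 0
degree 2: 4−1−3 = 0 → Ȟ^2 ≅ 0

Ȟ^0(U;F) ≅ Z^3, Ȟ^1(U;F) ≅ 0 and Ȟ^2(U;F) ≅ 0


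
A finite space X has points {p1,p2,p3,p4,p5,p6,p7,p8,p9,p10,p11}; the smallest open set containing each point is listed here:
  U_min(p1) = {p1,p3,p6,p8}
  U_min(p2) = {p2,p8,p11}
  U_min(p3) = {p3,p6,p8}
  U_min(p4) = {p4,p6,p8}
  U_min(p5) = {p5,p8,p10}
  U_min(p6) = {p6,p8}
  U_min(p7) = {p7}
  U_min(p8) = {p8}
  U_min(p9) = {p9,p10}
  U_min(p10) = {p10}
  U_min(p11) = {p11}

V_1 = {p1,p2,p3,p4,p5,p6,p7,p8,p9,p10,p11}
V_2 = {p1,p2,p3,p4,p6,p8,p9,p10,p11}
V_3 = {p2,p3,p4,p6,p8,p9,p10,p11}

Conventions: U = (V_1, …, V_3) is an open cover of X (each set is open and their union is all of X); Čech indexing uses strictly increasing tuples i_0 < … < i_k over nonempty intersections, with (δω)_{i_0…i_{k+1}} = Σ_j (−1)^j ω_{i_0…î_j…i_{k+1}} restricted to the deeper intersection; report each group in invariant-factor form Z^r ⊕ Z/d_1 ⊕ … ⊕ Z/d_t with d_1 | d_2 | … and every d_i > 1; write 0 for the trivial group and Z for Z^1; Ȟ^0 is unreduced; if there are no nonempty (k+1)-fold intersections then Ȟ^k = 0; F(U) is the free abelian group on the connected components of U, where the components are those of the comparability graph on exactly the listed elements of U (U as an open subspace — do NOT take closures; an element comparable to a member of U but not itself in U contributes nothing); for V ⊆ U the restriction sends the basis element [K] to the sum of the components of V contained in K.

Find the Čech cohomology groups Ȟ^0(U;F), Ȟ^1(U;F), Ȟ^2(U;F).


Ȟ^0(U;F) ≅ Z^2, Ȟ^1(U;F) ≅ 0 and Ȟ^2(U;F) ≅ 0

intersection data:
  V12={p1,p2,p3,p4,p6,p8,p9,p10,p11} V13={p2,p3,p4,p6,p8,p9,p10,p11} V23={p2,p3,p4,p6,p8,p9,p10,p11}
  V123={p2,p3,p4,p6,p8,p9,p10,p11}
components per intersection:
  V1: {p1,p2,p3,p4,p5,p6,p8,p9,p10,p11} {p7}
  V2: {p1,p2,p3,p4,p6,p8,p11} {p9,p10}
  V3: {p2,p3,p4,p6,p8,p11} {p9,p10}
  V12: {p1,p2,p3,p4,p6,p8,p11} {p9,p10}
  V13: {p2,p3,p4,p6,p8,p11} {p9,p10}
  V23: {p2,p3,p4,p6,p8,p11} {p9,p10}
  V123: {p2,p3,p4,p6,p8,p11} {p9,p10}
C dims 6,6,2; δ0: rk 4, SNF 1^4; δ1: rk 2, SNF 1^2
Ȟ^0 = (6 − 4) − 0 = 2, so Ȟ^0 ≅ Z^2
Ȟ^1 = (6 − 2) − 4 = 0, so Ȟ^1 ≅ 0
Ȟ^2 = (2 − 0) − 2 = 0, so Ȟ^2 ≅ 0


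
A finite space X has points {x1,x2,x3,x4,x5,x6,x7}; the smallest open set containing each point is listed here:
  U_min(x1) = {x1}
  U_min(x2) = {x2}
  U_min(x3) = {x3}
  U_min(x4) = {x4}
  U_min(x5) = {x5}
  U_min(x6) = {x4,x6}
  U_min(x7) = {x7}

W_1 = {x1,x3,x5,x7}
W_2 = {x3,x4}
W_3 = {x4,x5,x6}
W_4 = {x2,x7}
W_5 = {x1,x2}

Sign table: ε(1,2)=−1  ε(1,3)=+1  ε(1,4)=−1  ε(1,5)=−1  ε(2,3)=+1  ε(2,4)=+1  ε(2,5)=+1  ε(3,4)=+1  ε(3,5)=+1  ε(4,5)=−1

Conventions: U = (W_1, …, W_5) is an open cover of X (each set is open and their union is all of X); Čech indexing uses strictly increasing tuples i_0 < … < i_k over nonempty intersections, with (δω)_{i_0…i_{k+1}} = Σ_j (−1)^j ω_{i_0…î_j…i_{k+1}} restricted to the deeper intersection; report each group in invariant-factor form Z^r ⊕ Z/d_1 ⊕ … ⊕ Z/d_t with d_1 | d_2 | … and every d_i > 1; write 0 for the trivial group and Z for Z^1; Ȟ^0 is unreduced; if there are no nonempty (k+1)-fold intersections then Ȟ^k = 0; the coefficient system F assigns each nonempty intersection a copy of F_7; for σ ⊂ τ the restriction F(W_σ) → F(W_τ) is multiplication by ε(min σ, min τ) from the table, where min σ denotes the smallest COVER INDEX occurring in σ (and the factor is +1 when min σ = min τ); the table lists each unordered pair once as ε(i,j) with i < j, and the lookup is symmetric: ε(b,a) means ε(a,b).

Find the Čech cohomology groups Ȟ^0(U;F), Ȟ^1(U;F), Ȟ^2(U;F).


Ȟ^0(U;F) ≅ 0; Ȟ^1(U;F) ≅ Z/7; Ȟ^2(U;F) ≅ 0

nerve of the cover:
  W12={x3} W13={x5} W14={x7} W15={x1} W23={x4} W45={x2}
C dims 5,6; δ0: rk_F7 5
Ȟ^0 = (5 − 5) − 0 = 0, so Ȟ^0 ≅ 0
Ȟ^1 = (6 − 0) − 5 = 1, so Ȟ^1 ≅ Z/7
Ȟ^2 = (0 − 0) − 0 = 0, so Ȟ^2 ≅ 0


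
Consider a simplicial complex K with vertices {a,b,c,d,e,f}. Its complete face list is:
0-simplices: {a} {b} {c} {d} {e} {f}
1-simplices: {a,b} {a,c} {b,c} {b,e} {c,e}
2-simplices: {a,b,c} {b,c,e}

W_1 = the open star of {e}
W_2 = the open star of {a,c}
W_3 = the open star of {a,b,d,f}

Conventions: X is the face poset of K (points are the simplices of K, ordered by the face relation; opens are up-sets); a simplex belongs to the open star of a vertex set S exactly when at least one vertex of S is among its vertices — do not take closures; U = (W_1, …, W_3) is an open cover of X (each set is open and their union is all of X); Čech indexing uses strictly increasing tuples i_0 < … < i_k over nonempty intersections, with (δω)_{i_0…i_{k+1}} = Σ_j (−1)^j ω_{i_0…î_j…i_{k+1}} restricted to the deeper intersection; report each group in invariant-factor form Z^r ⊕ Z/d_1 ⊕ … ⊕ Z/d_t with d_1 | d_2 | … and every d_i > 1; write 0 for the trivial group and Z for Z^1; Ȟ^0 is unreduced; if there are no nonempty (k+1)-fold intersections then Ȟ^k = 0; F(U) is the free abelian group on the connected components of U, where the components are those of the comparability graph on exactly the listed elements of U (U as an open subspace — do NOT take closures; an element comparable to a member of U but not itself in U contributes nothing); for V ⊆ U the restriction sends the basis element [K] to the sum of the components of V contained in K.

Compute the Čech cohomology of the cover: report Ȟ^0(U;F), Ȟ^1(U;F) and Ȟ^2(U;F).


Ȟ^0 = Z^3; Ȟ^1 = 0; Ȟ^2 = 0

nerve of the cover:
  W1={{e},{b,e},{c,e},{b,c,e}} W2={{a},{c},{a,b},{a,c},{b,c},{c,e},{a,b,c},{b,c,e}} W3={{a},{b},{d},{f},{a,b},{a,c},{b,c},{b,e},{a,b,c},{b,c,e}}
  W12={{c,e},{b,c,e}} W13={{b,e},{b,c,e}} W23={{a},{a,b},{a,c},{b,c},{a,b,c},{b,c,e}}
  W123={{b,c,e}}
components per intersection:
  W1: {{e},{b,e},{c,e},{b,c,e}}
  W2: {{a},{c},{a,b},{a,c},{b,c},{c,e},{a,b,c},{b,c,e}}
  W3: {{a},{b},{a,b},{a,c},{b,c},{b,e},{a,b,c},{b,c,e}} {{d}} {{f}}
  W12: {{c,e},{b,c,e}}
  W13: {{b,e},{b,c,e}}
  W23: {{a},{a,b},{a,c},{b,c},{a,b,c},{b,c,e}}
  W123: {{b,c,e}}
C dims 5,3,1; δ0: rk 2, SNF 1^2; δ1: rk 1, SNF 1^1
Ȟ^0 = (5 − 2) − 0 = 3, so Ȟ^0 ≅ Z^3
Ȟ^1 = (3 − 1) − 2 = 0, so Ȟ^1 ≅ 0
Ȟ^2 = (1 − 0) − 1 = 0, so Ȟ^2 ≅ 0


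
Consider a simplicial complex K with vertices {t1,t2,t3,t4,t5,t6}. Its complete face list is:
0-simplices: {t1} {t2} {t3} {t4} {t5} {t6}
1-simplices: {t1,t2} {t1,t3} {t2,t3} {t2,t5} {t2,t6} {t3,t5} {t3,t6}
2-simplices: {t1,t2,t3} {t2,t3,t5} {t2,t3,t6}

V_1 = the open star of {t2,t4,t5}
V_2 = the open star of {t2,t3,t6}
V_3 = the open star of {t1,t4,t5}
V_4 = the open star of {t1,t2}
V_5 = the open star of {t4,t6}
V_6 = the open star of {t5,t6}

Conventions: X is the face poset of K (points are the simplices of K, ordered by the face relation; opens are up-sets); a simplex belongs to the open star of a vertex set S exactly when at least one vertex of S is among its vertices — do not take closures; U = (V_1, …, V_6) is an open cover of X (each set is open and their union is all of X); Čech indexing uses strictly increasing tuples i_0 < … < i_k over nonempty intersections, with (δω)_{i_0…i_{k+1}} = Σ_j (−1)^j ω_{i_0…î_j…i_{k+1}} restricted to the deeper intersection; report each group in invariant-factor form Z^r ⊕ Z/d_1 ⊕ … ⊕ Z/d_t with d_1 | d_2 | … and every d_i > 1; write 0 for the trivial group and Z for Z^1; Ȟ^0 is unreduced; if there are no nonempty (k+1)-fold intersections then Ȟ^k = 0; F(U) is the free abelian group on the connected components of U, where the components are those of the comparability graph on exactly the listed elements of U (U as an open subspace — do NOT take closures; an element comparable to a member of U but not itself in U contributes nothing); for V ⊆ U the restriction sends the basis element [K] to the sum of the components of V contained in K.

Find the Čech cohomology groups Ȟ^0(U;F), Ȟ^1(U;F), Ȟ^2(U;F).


nerve of the cover:
  V1={{t2},{t4},{t5},{t1,t2},{t2,t3},{t2,t5},{t2,t6},{t3,t5},{t1,t2,t3},{t2,t3,t5},{t2,t3,t6}} V2={{t2},{t3},{t6},{t1,t2},{t1,t3},{t2,t3},{t2,t5},{t2,t6},{t3,t5},{t3,t6},{t1,t2,t3},{t2,t3,t5},{t2,t3,t6}} V3={{t1},{t4},{t5},{t1,t2},{t1,t3},{t2,t5},{t3,t5},{t1,t2,t3},{t2,t3,t5}} V4={{t1},{t2},{t1,t2},{t1,t3},{t2,t3},{t2,t5},{t2,t6},{t1,t2,t3},{t2,t3,t5},{t2,t3,t6}} V5={{t4},{t6},{t2,t6},{t3,t6},{t2,t3,t6}} V6={{t5},{t6},{t2,t5},{t2,t6},{t3,t5},{t3,t6},{t2,t3,t5},{t2,t3,t6}}
  V12={{t2},{t1,t2},{t2,t3},{t2,t5},{t2,t6},{t3,t5},{t1,t2,t3},{t2,t3,t5},{t2,t3,t6}} V13={{t4},{t5},{t1,t2},{t2,t5},{t3,t5},{t1,t2,t3},{t2,t3,t5}} V14={{t2},{t1,t2},{t2,t3},{t2,t5},{t2,t6},{t1,t2,t3},{t2,t3,t5},{t2,t3,t6}} V15={{t4},{t2,t6},{t2,t3,t6}} V16={{t5},{t2,t5},{t2,t6},{t3,t5},{t2,t3,t5},{t2,t3,t6}} V23={{t1,t2},{t1,t3},{t2,t5},{t3,t5},{t1,t2,t3},{t2,t3,t5}} V24={{t2},{t1,t2},{t1,t3},{t2,t3},{t2,t5},{t2,t6},{t1,t2,t3},{t2,t3,t5},{t2,t3,t6}} V25={{t6},{t2,t6},{t3,t6},{t2,t3,t6}} V26={{t6},{t2,t5},{t2,t6},{t3,t5},{t3,t6},{t2,t3,t5},{t2,t3,t6}} V34={{t1},{t1,t2},{t1,t3},{t2,t5},{t1,t2,t3},{t2,t3,t5}} V35={{t4}} V36={{t5},{t2,t5},{t3,t5},{t2,t3,t5}} V45={{t2,t6},{t2,t3,t6}} V46={{t2,t5},{t2,t6},{t2,t3,t5},{t2,t3,t6}} V56={{t6},{t2,t6},{t3,t6},{t2,t3,t6}}
  V123={{t1,t2},{t2,t5},{t3,t5},{t1,t2,t3},{t2,t3,t5}} V124={{t2},{t1,t2},{t2,t3},{t2,t5},{t2,t6},{t1,t2,t3},{t2,t3,t5},{t2,t3,t6}} V125={{t2,t6},{t2,t3,t6}} V126={{t2,t5},{t2,t6},{t3,t5},{t2,t3,t5},{t2,t3,t6}} V134={{t1,t2},{t2,t5},{t1,t2,t3},{t2,t3,t5}} V135={{t4}} V136={{t5},{t2,t5},{t3,t5},{t2,t3,t5}} V145={{t2,t6},{t2,t3,t6}} V146={{t2,t5},{t2,t6},{t2,t3,t5},{t2,t3,t6}} V156={{t2,t6},{t2,t3,t6}} V234={{t1,t2},{t1,t3},{t2,t5},{t1,t2,t3},{t2,t3,t5}} V236={{t2,t5},{t3,t5},{t2,t3,t5}} V245={{t2,t6},{t2,t3,t6}} V246={{t2,t5},{t2,t6},{t2,t3,t5},{t2,t3,t6}} V256={{t6},{t2,t6},{t3,t6},{t2,t3,t6}} V346={{t2,t5},{t2,t3,t5}} V456={{t2,t6},{t2,t3,t6}}
  V1234={{t1,t2},{t2,t5},{t1,t2,t3},{t2,t3,t5}} V1236={{t2,t5},{t3,t5},{t2,t3,t5}} V1245={{t2,t6},{t2,t3,t6}} V1246={{t2,t5},{t2,t6},{t2,t3,t5},{t2,t3,t6}} V1256={{t2,t6},{t2,t3,t6}} V1346={{t2,t5},{t2,t3,t5}} V1456={{t2,t6},{t2,t3,t6}} V2346={{t2,t5},{t2,t3,t5}} V2456={{t2,t6},{t2,t3,t6}}
  V12346={{t2,t5},{t2,t3,t5}} V12456={{t2,t6},{t2,t3,t6}}
components per intersection:
  V1: {{t2},{t5},{t1,t2},{t2,t3},{t2,t5},{t2,t6},{t3,t5},{t1,t2,t3},{t2,t3,t5},{t2,t3,t6}} {{t4}}
  V2: {{t2},{t3},{t6},{t1,t2},{t1,t3},{t2,t3},{t2,t5},{t2,t6},{t3,t5},{t3,t6},{t1,t2,t3},{t2,t3,t5},{t2,t3,t6}}
  V3: {{t1},{t1,t2},{t1,t3},{t1,t2,t3}} {{t4}} {{t5},{t2,t5},{t3,t5},{t2,t3,t5}}
  V4: {{t1},{t2},{t1,t2},{t1,t3},{t2,t3},{t2,t5},{t2,t6},{t1,t2,t3},{t2,t3,t5},{t2,t3,t6}}
  V5: {{t4}} {{t6},{t2,t6},{t3,t6},{t2,t3,t6}}
  V6: {{t5},{t2,t5},{t3,t5},{t2,t3,t5}} {{t6},{t2,t6},{t3,t6},{t2,t3,t6}}
  V12: {{t2},{t1,t2},{t2,t3},{t2,t5},{t2,t6},{t3,t5},{t1,t2,t3},{t2,t3,t5},{t2,t3,t6}}
  V13: {{t4}} {{t5},{t2,t5},{t3,t5},{t2,t3,t5}} {{t1,t2},{t1,t2,t3}}
  V14: {{t2},{t1,t2},{t2,t3},{t2,t5},{t2,t6},{t1,t2,t3},{t2,t3,t5},{t2,t3,t6}}
  V15: {{t4}} {{t2,t6},{t2,t3,t6}}
  V16: {{t5},{t2,t5},{t3,t5},{t2,t3,t5}} {{t2,t6},{t2,t3,t6}}
  V23: {{t1,t2},{t1,t3},{t1,t2,t3}} {{t2,t5},{t3,t5},{t2,t3,t5}}
  V24: {{t2},{t1,t2},{t1,t3},{t2,t3},{t2,t5},{t2,t6},{t1,t2,t3},{t2,t3,t5},{t2,t3,t6}}
  V25: {{t6},{t2,t6},{t3,t6},{t2,t3,t6}}
  V26: {{t6},{t2,t6},{t3,t6},{t2,t3,t6}} {{t2,t5},{t3,t5},{t2,t3,t5}}
  V34: {{t1},{t1,t2},{t1,t3},{t1,t2,t3}} {{t2,t5},{t2,t3,t5}}
  V35: {{t4}}
  V36: {{t5},{t2,t5},{t3,t5},{t2,t3,t5}}
  V45: {{t2,t6},{t2,t3,t6}}
  V46: {{t2,t5},{t2,t3,t5}} {{t2,t6},{t2,t3,t6}}
  V56: {{t6},{t2,t6},{t3,t6},{t2,t3,t6}}
  V123: {{t1,t2},{t1,t2,t3}} {{t2,t5},{t3,t5},{t2,t3,t5}}
  V124: {{t2},{t1,t2},{t2,t3},{t2,t5},{t2,t6},{t1,t2,t3},{t2,t3,t5},{t2,t3,t6}}
  V125: {{t2,t6},{t2,t3,t6}}
  V126: {{t2,t5},{t3,t5},{t2,t3,t5}} {{t2,t6},{t2,t3,t6}}
  V134: {{t1,t2},{t1,t2,t3}} {{t2,t5},{t2,t3,t5}}
  V135: {{t4}}
  V136: {{t5},{t2,t5},{t3,t5},{t2,t3,t5}}
  V145: {{t2,t6},{t2,t3,t6}}
  V146: {{t2,t5},{t2,t3,t5}} {{t2,t6},{t2,t3,t6}}
  V156: {{t2,t6},{t2,t3,t6}}
  V234: {{t1,t2},{t1,t3},{t1,t2,t3}} {{t2,t5},{t2,t3,t5}}
  V236: {{t2,t5},{t3,t5},{t2,t3,t5}}
  V245: {{t2,t6},{t2,t3,t6}}
  V246: {{t2,t5},{t2,t3,t5}} {{t2,t6},{t2,t3,t6}}
  V256: {{t6},{t2,t6},{t3,t6},{t2,t3,t6}}
  V346: {{t2,t5},{t2,t3,t5}}
  V456: {{t2,t6},{t2,t3,t6}}
  V1234: {{t1,t2},{t1,t2,t3}} {{t2,t5},{t2,t3,t5}}
  V1236: {{t2,t5},{t3,t5},{t2,t3,t5}}
  V1245: {{t2,t6},{t2,t3,t6}}
  V1246: {{t2,t5},{t2,t3,t5}} {{t2,t6},{t2,t3,t6}}
  V1256: {{t2,t6},{t2,t3,t6}}
  V1346: {{t2,t5},{t2,t3,t5}}
  V1456: {{t2,t6},{t2,t3,t6}}
  V2346: {{t2,t5},{t2,t3,t5}}
  V2456: {{t2,t6},{t2,t3,t6}}
  V12346: {{t2,t5},{t2,t3,t5}}
  V12456: {{t2,t6},{t2,t3,t6}}
C dims 11,23,23,11; δ0: rk 9, SNF 1^9; δ1: rk 14, SNF 1^14; δ2: rk 9, SNF 1^9
Ȟ^0 = (11 − 9) − 0 = 2, so Ȟ^0 ≅ Z^2
Ȟ^1 = (23 − 14) − 9 = 0, so Ȟ^1 ≅ 0
Ȟ^2 = (23 − 9) − 14 = 0, so Ȟ^2 ≅ 0

Ȟ^0(U;F) ≅ Z^2,  Ȟ^1(U;F) ≅ 0,  Ȟ^2(U;F) ≅ 0


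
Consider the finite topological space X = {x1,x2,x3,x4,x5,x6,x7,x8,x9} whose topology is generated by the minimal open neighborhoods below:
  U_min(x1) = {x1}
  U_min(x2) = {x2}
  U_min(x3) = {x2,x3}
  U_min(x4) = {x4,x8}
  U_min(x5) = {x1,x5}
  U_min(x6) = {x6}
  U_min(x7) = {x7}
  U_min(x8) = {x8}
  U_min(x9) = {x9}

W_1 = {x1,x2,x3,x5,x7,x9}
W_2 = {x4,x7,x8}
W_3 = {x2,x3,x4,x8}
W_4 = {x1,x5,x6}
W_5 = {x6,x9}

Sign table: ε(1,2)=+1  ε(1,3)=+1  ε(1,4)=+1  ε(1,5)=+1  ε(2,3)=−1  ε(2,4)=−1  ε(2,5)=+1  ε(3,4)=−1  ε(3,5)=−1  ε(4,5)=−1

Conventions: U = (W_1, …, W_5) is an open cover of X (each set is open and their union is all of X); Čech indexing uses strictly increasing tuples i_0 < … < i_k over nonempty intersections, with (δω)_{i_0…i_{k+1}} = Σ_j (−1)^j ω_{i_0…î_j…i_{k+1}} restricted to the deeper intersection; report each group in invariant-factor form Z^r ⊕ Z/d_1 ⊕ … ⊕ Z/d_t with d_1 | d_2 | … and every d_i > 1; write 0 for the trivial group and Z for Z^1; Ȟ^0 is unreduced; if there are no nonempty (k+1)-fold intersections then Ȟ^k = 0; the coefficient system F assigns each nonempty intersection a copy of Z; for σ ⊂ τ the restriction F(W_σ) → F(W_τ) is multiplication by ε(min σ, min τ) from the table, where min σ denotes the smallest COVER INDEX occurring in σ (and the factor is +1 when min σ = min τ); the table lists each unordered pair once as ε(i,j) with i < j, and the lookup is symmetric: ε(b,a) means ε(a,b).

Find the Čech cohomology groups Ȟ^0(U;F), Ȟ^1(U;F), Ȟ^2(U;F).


intersection data:
  W12={x7} W13={x2,x3} W14={x1,x5} W15={x9} W23={x4,x8} W45={x6}
C dims 5,6; δ0: rk 5, SNF 1^4·2
Ȟ^0 = (5 − 5) − 0 = 0, so Ȟ^0 ≅ 0
Ȟ^1 = (6 − 0) − 5 = 1 plus torsion [2], so Ȟ^1 ≅ Z ⊕ Z/2
Ȟ^2 = (0 − 0) − 0 = 0, so Ȟ^2 ≅ 0

Ȟ^0 = 0,  Ȟ^1 = Z ⊕ Z/2,  Ȟ^2 = 0


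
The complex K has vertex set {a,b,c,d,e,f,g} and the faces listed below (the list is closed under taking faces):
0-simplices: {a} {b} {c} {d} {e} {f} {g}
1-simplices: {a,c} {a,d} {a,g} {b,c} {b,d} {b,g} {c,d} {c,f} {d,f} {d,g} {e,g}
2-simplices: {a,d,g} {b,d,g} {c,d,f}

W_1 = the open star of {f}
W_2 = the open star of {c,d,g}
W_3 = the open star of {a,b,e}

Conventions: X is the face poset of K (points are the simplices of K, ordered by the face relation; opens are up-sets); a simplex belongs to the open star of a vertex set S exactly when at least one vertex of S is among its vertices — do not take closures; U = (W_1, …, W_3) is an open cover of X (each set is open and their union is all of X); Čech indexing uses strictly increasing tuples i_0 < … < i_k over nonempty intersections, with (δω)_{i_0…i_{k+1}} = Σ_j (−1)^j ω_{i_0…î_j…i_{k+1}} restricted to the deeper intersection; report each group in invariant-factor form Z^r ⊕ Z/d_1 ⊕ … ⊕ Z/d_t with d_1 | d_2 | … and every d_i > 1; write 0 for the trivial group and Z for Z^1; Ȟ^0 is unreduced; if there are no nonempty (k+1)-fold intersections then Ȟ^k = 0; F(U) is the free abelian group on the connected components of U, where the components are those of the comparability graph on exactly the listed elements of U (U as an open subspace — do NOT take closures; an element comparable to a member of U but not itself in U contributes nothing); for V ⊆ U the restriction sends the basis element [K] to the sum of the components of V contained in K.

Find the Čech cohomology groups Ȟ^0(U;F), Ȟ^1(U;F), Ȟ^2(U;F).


nerve simplices:
  W1={{f},{c,f},{d,f},{c,d,f}} W2={{c},{d},{g},{a,c},{a,d},{a,g},{b,c},{b,d},{b,g},{c,d},{c,f},{d,f},{d,g},{e,g},{a,d,g},{b,d,g},{c,d,f}} W3={{a},{b},{e},{a,c},{a,d},{a,g},{b,c},{b,d},{b,g},{e,g},{a,d,g},{b,d,g}}
  W12={{c,f},{d,f},{c,d,f}} W23={{a,c},{a,d},{a,g},{b,c},{b,d},{b,g},{e,g},{a,d,g},{b,d,g}}
components per intersection:
  W1: {{f},{c,f},{d,f},{c,d,f}}
  W2: {{c},{d},{g},{a,c},{a,d},{a,g},{b,c},{b,d},{b,g},{c,d},{c,f},{d,f},{d,g},{e,g},{a,d,g},{b,d,g},{c,d,f}}
  W3: {{a},{a,c},{a,d},{a,g},{a,d,g}} {{b},{b,c},{b,d},{b,g},{b,d,g}} {{e},{e,g}}
  W12: {{c,f},{d,f},{c,d,f}}
  W23: {{a,c}} {{a,d},{a,g},{a,d,g}} {{b,c}} {{b,d},{b,g},{b,d,g}} {{e,g}}
C dims 5,6; δ0: rk 4, SNF 1^4
degree 0: 5−4−0 = 1 → Ȟ^0 ≅ Z
degree 1: 6−0−4 = 2 → Ȟ^1 ≅ Z^2
degree 2: 0−0−0 = 0 → Ȟ^2 ≅ 0

Ȟ^0 ≅ Z; Ȟ^1 ≅ Z^2; Ȟ^2 ≅ 0


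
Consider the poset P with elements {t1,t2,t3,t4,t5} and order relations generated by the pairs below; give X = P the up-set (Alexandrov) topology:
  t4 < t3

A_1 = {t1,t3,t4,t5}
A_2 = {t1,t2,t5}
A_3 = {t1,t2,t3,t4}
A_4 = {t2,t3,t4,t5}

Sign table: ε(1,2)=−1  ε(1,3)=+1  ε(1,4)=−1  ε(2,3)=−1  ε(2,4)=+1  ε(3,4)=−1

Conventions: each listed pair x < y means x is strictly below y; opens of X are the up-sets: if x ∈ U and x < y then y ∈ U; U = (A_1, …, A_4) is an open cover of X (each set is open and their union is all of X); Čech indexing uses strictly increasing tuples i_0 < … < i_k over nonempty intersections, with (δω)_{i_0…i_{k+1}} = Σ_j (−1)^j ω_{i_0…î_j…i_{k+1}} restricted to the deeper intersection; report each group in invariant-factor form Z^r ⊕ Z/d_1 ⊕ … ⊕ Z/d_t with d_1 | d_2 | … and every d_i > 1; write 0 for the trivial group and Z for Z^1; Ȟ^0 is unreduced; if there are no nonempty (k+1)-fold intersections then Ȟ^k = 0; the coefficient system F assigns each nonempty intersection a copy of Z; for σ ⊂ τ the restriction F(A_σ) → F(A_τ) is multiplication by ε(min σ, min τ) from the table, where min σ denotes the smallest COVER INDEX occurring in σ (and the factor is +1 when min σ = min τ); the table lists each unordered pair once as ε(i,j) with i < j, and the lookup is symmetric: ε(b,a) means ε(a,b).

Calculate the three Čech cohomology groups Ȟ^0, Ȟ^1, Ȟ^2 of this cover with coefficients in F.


Ȟ^0 = Z,  Ȟ^1 = 0,  Ȟ^2 = Z

nerve simplices:
  A12={t1,t5} A13={t1,t3,t4} A14={t3,t4,t5} A23={t1,t2} A24={t2,t5} A34={t2,t3,t4}
  A123={t1} A124={t5} A134={t3,t4} A234={t2}
C dims 4,6,4; δ0: rk 3, SNF 1^3; δ1: rk 3, SNF 1^3
degree 0: 4−3−0 = 1 → Ȟ^0 ≅ Z
degree 1: 6−3−3 = 0 → Ȟ^1 ≅ 0
degree 2: 4−0−3 = 1 → Ȟ^2 ≅ Z


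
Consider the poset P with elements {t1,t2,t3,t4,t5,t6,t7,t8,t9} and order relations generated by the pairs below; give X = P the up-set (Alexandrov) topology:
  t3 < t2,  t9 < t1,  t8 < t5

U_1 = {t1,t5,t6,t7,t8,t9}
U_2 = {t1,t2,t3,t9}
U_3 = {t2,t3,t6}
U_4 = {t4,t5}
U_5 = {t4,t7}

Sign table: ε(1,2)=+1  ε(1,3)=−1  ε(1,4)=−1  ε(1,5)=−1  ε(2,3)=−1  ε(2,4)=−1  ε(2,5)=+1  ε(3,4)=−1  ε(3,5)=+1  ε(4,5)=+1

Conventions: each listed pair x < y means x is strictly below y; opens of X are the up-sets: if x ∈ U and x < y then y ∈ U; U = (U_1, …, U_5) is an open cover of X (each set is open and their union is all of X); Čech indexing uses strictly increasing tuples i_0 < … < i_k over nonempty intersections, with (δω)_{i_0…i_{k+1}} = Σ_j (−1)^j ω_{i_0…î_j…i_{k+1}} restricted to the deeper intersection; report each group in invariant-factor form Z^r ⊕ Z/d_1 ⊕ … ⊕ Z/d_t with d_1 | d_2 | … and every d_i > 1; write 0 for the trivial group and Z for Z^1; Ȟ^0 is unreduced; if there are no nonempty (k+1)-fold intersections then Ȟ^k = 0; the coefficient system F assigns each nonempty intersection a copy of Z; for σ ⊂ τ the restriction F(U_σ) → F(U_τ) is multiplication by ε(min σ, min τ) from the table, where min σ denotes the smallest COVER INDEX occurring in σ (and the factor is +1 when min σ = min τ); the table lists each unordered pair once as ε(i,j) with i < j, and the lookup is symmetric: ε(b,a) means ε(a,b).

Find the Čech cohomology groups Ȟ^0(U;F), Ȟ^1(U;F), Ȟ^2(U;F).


nerve of the cover:
  U12={t1,t9} U13={t6} U14={t5} U15={t7} U23={t2,t3} U45={t4}
C dims 5,6; δ0: rk 4, SNF 1^4
Ȟ^0 = (5 − 4) − 0 = 1, so Ȟ^0 ≅ Z
Ȟ^1 = (6 − 0) − 4 = 2, so Ȟ^1 ≅ Z^2
Ȟ^2 = (0 − 0) − 0 = 0, so Ȟ^2 ≅ 0

Ȟ^0 ≅ Z, Ȟ^1 ≅ Z^2, Ȟ^2 ≅ 0


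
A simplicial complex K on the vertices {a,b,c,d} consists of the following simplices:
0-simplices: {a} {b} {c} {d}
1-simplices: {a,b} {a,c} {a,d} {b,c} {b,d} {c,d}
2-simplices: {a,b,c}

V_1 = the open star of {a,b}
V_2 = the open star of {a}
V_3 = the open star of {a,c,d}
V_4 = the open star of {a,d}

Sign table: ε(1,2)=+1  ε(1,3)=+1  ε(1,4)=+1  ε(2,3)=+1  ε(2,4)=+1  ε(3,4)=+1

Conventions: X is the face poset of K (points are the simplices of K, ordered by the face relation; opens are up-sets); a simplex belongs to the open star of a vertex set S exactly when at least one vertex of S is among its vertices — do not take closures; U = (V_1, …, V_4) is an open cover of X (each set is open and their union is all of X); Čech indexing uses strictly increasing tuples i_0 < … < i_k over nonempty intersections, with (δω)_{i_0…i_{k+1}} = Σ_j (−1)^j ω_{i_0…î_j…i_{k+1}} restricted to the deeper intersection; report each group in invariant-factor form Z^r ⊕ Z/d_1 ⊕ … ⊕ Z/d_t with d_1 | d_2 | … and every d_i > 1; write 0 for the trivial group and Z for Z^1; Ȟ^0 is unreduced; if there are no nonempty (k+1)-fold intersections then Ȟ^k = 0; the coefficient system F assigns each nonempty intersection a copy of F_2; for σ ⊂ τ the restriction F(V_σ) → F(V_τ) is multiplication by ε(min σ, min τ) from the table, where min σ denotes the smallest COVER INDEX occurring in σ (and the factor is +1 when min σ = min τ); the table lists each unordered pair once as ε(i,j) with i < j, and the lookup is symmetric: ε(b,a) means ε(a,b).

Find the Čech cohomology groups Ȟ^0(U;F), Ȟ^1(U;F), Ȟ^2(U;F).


Ȟ^0 = Z/2, Ȟ^1 = 0 and Ȟ^2 = 0

nonempty overlaps:
  V1={{a},{b},{a,b},{a,c},{a,d},{b,c},{b,d},{a,b,c}} V2={{a},{a,b},{a,c},{a,d},{a,b,c}} V3={{a},{c},{d},{a,b},{a,c},{a,d},{b,c},{b,d},{c,d},{a,b,c}} V4={{a},{d},{a,b},{a,c},{a,d},{b,d},{c,d},{a,b,c}}
  V12={{a},{a,b},{a,c},{a,d},{a,b,c}} V13={{a},{a,b},{a,c},{a,d},{b,c},{b,d},{a,b,c}} V14={{a},{a,b},{a,c},{a,d},{b,d},{a,b,c}} V23={{a},{a,b},{a,c},{a,d},{a,b,c}} V24={{a},{a,b},{a,c},{a,d},{a,b,c}} V34={{a},{d},{a,b},{a,c},{a,d},{b,d},{c,d},{a,b,c}}
  V123={{a},{a,b},{a,c},{a,d},{a,b,c}} V124={{a},{a,b},{a,c},{a,d},{a,b,c}} V134={{a},{a,b},{a,c},{a,d},{b,d},{a,b,c}} V234={{a},{a,b},{a,c},{a,d},{a,b,c}}
  V1234={{a},{a,b},{a,c},{a,d},{a,b,c}}
C dims 4,6,4,1; δ0: rk_F2 3; δ1: rk_F2 3; δ2: rk_F2 1
degree 0: 4−3−0 = 1 → Ȟ^0 ≅ Z/2
degree 1: 6−3−3 = 0 → Ȟ^1 ≅ 0
degree 2: 4−1−3 = 0 → Ȟ^2 ≅ 0


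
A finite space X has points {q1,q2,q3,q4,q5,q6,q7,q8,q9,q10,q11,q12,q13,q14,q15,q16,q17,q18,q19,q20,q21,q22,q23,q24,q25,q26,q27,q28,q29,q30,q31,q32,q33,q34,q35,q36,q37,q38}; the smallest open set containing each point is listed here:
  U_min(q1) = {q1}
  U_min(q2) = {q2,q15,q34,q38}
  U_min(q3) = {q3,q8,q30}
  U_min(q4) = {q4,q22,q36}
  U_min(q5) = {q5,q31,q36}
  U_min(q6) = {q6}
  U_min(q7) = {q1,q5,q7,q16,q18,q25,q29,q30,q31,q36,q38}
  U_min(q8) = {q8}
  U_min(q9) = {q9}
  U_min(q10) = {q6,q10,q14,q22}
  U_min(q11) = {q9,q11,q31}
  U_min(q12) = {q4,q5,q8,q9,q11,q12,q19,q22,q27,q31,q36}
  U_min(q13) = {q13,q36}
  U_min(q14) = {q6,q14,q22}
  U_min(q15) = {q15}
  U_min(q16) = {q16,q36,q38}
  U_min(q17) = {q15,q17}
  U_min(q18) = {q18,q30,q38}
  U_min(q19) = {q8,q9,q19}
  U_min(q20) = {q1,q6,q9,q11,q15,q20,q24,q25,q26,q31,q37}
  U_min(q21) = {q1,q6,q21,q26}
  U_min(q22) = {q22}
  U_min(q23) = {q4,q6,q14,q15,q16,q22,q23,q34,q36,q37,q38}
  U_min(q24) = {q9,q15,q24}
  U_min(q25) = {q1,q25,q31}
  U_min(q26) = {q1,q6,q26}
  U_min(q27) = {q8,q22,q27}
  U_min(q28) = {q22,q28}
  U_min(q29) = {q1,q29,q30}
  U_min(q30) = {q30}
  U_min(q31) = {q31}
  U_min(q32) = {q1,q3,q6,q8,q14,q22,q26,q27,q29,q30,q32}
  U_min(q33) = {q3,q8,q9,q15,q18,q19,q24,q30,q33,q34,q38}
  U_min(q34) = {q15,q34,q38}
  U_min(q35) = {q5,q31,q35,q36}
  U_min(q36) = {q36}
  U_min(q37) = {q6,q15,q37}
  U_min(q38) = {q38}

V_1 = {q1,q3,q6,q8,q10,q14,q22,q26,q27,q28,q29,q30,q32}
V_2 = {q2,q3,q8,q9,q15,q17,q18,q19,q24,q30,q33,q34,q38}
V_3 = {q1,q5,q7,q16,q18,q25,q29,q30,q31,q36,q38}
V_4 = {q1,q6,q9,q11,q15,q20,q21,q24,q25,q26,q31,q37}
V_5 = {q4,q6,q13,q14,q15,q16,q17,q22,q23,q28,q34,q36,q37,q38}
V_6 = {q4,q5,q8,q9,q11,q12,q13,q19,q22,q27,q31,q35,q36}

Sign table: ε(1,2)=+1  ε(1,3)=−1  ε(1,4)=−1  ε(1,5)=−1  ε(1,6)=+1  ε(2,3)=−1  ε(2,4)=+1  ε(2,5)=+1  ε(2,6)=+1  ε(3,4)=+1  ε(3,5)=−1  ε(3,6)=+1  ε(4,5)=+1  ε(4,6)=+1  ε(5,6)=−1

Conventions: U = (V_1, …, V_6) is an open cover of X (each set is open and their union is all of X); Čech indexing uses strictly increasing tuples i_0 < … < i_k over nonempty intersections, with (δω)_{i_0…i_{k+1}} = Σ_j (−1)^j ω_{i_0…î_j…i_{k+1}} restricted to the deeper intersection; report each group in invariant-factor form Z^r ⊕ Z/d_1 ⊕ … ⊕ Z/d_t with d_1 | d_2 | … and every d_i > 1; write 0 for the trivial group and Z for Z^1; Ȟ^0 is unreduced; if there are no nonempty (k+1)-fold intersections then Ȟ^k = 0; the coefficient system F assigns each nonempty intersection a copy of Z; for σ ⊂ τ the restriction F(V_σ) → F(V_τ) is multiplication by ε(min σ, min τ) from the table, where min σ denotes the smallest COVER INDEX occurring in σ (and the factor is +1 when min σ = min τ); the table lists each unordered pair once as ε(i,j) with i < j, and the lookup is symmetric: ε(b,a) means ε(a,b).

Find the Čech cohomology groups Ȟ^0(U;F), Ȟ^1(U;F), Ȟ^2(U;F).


Ȟ^0 ≅ 0, Ȟ^1 ≅ Z/2 and Ȟ^2 ≅ Z

nonempty intersections:
  V12={q3,q8,q30} V13={q1,q29,q30} V14={q1,q6,q26} V15={q6,q14,q22,q28} V16={q8,q22,q27} V23={q18,q30,q38} V24={q9,q15,q24} V25={q15,q17,q34,q38} V26={q8,q9,q19} V34={q1,q25,q31} V35={q16,q36,q38} V36={q5,q31,q36} V45={q6,q15,q37} V46={q9,q11,q31} V56={q4,q13,q22,q36}
  V123={q30} V126={q8} V134={q1} V145={q6} V156={q22} V235={q38} V245={q15} V246={q9} V346={q31} V356={q36}
C dims 6,15,10; δ0: rk 6, SNF 1^5·2; δ1: rk 9, SNF 1^9
Ȟ^0: (6−6)−0=0 ⇒ 0
Ȟ^1: (15−9)−6=0 plus torsion [2] ⇒ Z/2
Ȟ^2: (10−0)−9=1 ⇒ Z


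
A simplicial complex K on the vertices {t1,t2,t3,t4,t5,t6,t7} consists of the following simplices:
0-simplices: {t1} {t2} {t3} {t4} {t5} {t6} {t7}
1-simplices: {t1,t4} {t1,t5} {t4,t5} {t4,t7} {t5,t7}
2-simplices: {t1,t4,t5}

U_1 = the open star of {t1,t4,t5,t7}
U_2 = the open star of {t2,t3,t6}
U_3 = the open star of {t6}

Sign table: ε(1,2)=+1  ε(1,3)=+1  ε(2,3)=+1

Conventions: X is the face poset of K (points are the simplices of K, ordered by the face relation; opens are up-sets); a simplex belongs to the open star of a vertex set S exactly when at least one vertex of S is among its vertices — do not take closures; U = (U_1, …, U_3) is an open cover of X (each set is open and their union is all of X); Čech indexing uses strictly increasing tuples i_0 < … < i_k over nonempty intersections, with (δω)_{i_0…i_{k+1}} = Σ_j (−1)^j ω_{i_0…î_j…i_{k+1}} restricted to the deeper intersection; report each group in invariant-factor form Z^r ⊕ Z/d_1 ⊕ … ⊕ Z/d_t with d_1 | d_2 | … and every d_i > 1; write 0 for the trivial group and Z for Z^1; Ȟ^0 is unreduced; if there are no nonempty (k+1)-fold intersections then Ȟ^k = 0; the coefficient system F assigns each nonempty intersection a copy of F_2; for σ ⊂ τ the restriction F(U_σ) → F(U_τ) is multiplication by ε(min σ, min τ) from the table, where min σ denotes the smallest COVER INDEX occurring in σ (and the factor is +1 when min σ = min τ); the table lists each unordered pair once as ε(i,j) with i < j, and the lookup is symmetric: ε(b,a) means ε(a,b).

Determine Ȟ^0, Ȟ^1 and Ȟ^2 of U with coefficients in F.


Ȟ^0 ≅ Z/2 ⊕ Z/2,  Ȟ^1 ≅ 0,  Ȟ^2 ≅ 0

nerve simplices:
  U1={{t1},{t4},{t5},{t7},{t1,t4},{t1,t5},{t4,t5},{t4,t7},{t5,t7},{t1,t4,t5}} U2={{t2},{t3},{t6}} U3={{t6}}
  U23={{t6}}
C dims 3,1; δ0: rk_F2 1
degree 0: 3−1−0 = 2 → Ȟ^0 ≅ Z/2 ⊕ Z/2
degree 1: 1−0−1 = 0 → Ȟ^1 ≅ 0
degree 2: 0−0−0 = 0 → Ȟ^2 ≅ 0


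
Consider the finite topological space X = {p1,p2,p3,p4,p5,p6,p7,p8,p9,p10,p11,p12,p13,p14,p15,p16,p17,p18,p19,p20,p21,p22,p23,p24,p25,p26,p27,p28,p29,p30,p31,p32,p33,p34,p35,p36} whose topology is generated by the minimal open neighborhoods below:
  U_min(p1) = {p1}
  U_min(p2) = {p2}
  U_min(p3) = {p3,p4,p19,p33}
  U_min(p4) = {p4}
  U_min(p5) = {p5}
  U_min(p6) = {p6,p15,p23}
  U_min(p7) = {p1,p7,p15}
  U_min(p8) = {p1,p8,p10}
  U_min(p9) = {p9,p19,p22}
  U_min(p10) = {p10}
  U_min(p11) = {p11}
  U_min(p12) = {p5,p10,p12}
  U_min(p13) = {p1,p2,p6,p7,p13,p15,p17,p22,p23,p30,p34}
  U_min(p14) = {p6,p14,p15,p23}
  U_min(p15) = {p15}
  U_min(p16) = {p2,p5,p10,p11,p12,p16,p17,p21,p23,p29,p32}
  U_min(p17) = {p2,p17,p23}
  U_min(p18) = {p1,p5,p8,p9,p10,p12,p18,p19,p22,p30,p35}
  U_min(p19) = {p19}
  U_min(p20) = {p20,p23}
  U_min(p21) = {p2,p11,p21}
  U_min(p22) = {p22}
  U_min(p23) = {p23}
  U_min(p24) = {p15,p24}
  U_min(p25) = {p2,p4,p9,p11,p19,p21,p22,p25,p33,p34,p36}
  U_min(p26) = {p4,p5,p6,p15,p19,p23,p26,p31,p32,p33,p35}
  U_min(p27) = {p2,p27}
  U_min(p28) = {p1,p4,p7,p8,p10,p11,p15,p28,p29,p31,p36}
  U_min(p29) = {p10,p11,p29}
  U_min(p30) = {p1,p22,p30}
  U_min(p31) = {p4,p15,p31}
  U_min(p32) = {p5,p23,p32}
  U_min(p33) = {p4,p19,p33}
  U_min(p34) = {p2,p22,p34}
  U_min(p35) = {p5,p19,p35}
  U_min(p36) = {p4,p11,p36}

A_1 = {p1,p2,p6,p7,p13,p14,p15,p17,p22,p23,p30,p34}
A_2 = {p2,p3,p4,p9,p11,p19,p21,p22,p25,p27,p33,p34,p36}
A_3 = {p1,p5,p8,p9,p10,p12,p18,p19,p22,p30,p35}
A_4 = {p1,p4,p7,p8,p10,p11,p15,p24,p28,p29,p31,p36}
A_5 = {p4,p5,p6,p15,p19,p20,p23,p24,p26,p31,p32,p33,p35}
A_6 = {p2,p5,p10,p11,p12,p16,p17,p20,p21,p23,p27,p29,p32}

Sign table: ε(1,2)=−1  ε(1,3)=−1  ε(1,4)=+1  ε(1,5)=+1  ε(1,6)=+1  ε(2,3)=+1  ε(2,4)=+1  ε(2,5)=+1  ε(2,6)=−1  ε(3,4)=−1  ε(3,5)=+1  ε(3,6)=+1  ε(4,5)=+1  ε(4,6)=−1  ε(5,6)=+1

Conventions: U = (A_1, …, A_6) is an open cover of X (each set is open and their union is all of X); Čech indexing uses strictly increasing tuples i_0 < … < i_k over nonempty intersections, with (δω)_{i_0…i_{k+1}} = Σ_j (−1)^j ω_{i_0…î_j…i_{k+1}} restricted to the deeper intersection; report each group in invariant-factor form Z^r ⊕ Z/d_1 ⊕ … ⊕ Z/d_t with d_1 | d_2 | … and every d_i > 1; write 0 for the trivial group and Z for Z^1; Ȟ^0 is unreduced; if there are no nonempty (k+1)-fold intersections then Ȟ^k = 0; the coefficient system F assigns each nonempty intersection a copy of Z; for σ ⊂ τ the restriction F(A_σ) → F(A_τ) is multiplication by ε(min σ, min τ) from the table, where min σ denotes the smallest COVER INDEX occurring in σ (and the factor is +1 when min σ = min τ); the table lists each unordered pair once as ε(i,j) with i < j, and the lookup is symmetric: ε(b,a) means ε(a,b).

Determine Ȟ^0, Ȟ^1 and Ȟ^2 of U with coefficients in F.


nerve of the cover:
  A12={p2,p22,p34} A13={p1,p22,p30} A14={p1,p7,p15} A15={p6,p15,p23} A16={p2,p17,p23} A23={p9,p19,p22} A24={p4,p11,p36} A25={p4,p19,p33} A26={p2,p11,p21,p27} A34={p1,p8,p10} A35={p5,p19,p35} A36={p5,p10,p12} A45={p4,p15,p24,p31} A46={p10,p11,p29} A56={p5,p20,p23,p32}
  A123={p22} A126={p2} A134={p1} A145={p15} A156={p23} A235={p19} A245={p4} A246={p11} A346={p10} A356={p5}
C dims 6,15,10; δ0: rk 6, SNF 1^5·2; δ1: rk 9, SNF 1^9
Ȟ^0 = (6 − 6) − 0 = 0, so Ȟ^0 ≅ 0
Ȟ^1 = (15 − 9) − 6 = 0 plus torsion [2], so Ȟ^1 ≅ Z/2
Ȟ^2 = (10 − 0) − 9 = 1, so Ȟ^2 ≅ Z

Ȟ^0(U;F) ≅ 0, Ȟ^1(U;F) ≅ Z/2, Ȟ^2(U;F) ≅ Z


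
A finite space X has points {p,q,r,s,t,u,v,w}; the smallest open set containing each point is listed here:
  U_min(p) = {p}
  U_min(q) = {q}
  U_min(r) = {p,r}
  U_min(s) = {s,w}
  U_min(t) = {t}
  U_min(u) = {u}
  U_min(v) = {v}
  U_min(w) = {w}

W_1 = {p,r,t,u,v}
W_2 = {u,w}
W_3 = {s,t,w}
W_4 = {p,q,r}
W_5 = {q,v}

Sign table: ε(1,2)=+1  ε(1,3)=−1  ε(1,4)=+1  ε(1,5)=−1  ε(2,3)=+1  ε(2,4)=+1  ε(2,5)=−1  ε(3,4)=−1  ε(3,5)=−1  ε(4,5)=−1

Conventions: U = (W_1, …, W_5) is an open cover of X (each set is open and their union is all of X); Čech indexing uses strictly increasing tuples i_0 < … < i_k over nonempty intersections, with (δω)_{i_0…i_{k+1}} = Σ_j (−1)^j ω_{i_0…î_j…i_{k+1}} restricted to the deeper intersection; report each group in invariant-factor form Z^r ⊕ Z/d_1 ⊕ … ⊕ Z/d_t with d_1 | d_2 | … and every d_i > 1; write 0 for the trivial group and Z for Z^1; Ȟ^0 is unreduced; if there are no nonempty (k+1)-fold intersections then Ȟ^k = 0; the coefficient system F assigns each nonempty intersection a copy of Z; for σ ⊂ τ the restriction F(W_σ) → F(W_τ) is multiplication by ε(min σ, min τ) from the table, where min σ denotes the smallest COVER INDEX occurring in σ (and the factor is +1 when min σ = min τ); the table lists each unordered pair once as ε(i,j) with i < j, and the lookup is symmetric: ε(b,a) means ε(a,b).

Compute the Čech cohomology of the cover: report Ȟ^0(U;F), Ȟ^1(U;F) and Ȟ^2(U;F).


nonempty overlaps:
  W12={u} W13={t} W14={p,r} W15={v} W23={w} W45={q}
C dims 5,6; δ0: rk 5, SNF 1^4·2
degree 0: 5−5−0 = 0 → Ȟ^0 ≅ 0
degree 1: 6−0−5 = 1 plus torsion [2] → Ȟ^1 ≅ Z ⊕ Z/2
degree 2: 0−0−0 = 0 → Ȟ^2 ≅ 0

Ȟ^0(U;F) ≅ 0,  Ȟ^1(U;F) ≅ Z ⊕ Z/2,  Ȟ^2(U;F) ≅ 0


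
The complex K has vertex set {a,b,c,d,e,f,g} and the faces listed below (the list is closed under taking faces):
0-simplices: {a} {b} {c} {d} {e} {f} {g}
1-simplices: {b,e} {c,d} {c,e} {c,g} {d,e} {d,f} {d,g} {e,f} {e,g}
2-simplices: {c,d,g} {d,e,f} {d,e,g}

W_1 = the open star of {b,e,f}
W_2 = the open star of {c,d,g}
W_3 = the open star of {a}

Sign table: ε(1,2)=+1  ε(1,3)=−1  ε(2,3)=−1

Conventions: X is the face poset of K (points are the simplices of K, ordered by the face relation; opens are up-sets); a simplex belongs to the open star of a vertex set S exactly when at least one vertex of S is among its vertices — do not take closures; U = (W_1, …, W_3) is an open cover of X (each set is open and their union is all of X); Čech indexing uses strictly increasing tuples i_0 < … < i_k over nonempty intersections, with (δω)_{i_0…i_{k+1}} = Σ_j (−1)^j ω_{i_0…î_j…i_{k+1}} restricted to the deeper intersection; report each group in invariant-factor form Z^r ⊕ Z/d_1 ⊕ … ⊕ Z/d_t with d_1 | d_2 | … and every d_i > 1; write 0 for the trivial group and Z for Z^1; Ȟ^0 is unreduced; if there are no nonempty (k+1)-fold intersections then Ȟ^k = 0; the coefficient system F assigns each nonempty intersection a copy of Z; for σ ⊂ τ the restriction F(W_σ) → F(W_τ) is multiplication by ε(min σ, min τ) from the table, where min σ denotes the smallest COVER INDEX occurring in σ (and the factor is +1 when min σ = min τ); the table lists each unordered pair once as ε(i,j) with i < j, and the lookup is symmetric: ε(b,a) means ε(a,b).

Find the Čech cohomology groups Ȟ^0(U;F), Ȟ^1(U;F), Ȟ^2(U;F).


Ȟ^0(U;F) ≅ Z^2; Ȟ^1(U;F) ≅ 0; Ȟ^2(U;F) ≅ 0

intersection data:
  W1={{b},{e},{f},{b,e},{c,e},{d,e},{d,f},{e,f},{e,g},{d,e,f},{d,e,g}} W2={{c},{d},{g},{c,d},{c,e},{c,g},{d,e},{d,f},{d,g},{e,g},{c,d,g},{d,e,f},{d,e,g}} W3={{a}}
  W12={{c,e},{d,e},{d,f},{e,g},{d,e,f},{d,e,g}}
C dims 3,1; δ0: rk 1, SNF 1^1
Ȟ^0 = (3 − 1) − 0 = 2, so Ȟ^0 ≅ Z^2
Ȟ^1 = (1 − 0) − 1 = 0, so Ȟ^1 ≅ 0
Ȟ^2 = (0 − 0) − 0 = 0, so Ȟ^2 ≅ 0


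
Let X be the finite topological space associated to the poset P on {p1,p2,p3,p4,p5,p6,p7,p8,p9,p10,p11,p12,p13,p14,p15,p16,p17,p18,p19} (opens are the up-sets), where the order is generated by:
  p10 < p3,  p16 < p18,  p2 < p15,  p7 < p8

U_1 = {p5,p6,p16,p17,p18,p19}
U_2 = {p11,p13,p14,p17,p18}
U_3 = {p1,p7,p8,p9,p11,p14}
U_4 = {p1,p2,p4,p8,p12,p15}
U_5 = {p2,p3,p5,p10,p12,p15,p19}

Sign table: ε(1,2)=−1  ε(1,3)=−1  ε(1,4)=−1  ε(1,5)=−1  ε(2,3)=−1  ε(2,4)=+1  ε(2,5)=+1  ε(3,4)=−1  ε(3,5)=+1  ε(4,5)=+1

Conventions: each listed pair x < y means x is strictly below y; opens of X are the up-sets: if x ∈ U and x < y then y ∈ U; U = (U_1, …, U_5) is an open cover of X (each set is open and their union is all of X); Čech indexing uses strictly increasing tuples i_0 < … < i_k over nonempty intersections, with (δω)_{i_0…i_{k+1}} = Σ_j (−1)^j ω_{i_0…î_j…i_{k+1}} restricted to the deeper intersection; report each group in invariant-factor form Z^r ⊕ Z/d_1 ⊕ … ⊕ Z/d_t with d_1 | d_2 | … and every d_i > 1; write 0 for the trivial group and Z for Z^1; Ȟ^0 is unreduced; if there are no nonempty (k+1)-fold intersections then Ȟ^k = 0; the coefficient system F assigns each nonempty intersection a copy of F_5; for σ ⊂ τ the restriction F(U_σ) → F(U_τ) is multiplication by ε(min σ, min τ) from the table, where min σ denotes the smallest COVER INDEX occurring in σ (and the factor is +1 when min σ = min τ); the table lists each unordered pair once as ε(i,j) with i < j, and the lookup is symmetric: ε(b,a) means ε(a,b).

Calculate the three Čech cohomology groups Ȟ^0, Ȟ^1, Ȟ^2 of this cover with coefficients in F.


nerve of the cover:
  U12={p17,p18} U15={p5,p19} U23={p11,p14} U34={p1,p8} U45={p2,p12,p15}
C dims 5,5; δ0: rk_F5 4
Ȟ^0 = (5 − 4) − 0 = 1, so Ȟ^0 ≅ Z/5
Ȟ^1 = (5 − 0) − 4 = 1, so Ȟ^1 ≅ Z/5
Ȟ^2 = (0 − 0) − 0 = 0, so Ȟ^2 ≅ 0

Ȟ^0 ≅ Z/5; Ȟ^1 ≅ Z/5; Ȟ^2 ≅ 0


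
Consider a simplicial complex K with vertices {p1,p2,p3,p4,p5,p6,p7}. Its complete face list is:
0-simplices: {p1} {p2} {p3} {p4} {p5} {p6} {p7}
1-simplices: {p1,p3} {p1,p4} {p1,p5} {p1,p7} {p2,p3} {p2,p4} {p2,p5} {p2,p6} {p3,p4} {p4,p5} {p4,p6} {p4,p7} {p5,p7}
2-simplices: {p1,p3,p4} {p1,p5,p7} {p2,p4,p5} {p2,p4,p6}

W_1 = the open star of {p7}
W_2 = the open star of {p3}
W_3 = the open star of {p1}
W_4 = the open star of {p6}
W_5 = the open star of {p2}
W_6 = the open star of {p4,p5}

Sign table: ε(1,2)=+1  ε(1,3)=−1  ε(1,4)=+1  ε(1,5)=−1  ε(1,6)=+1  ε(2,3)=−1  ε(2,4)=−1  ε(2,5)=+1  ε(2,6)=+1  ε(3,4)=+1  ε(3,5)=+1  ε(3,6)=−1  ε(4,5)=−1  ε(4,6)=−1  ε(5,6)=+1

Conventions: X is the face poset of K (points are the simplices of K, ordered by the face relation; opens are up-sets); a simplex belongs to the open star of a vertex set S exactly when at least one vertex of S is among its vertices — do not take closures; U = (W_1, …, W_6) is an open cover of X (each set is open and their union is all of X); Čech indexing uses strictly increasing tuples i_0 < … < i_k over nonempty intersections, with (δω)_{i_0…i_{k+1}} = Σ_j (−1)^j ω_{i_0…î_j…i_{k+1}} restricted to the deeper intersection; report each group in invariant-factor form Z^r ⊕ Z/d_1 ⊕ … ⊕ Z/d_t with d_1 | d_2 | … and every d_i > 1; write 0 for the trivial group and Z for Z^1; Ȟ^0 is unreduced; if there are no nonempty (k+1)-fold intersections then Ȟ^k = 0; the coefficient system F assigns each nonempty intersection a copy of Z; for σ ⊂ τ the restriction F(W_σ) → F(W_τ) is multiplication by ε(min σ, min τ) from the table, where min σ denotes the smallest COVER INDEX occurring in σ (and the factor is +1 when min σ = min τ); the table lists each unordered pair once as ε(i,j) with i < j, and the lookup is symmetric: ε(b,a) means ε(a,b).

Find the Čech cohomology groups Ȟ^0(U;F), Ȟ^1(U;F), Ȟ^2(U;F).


cover nerve:
  W1={{p7},{p1,p7},{p4,p7},{p5,p7},{p1,p5,p7}} W2={{p3},{p1,p3},{p2,p3},{p3,p4},{p1,p3,p4}} W3={{p1},{p1,p3},{p1,p4},{p1,p5},{p1,p7},{p1,p3,p4},{p1,p5,p7}} W4={{p6},{p2,p6},{p4,p6},{p2,p4,p6}} W5={{p2},{p2,p3},{p2,p4},{p2,p5},{p2,p6},{p2,p4,p5},{p2,p4,p6}} W6={{p4},{p5},{p1,p4},{p1,p5},{p2,p4},{p2,p5},{p3,p4},{p4,p5},{p4,p6},{p4,p7},{p5,p7},{p1,p3,p4},{p1,p5,p7},{p2,p4,p5},{p2,p4,p6}}
  W13={{p1,p7},{p1,p5,p7}} W16={{p4,p7},{p5,p7},{p1,p5,p7}} W23={{p1,p3},{p1,p3,p4}} W25={{p2,p3}} W26={{p3,p4},{p1,p3,p4}} W36={{p1,p4},{p1,p5},{p1,p3,p4},{p1,p5,p7}} W45={{p2,p6},{p2,p4,p6}} W46={{p4,p6},{p2,p4,p6}} W56={{p2,p4},{p2,p5},{p2,p4,p5},{p2,p4,p6}}
  W136={{p1,p5,p7}} W236={{p1,p3,p4}} W456={{p2,p4,p6}}
C dims 6,9,3; δ0: rk 5, SNF 1^5; δ1: rk 3, SNF 1^3
Ȟ^0: (6−5)−0=1 ⇒ Z
Ȟ^1: (9−3)−5=1 ⇒ Z
Ȟ^2: (3−0)−3=0 ⇒ 0

Ȟ^0 = Z,  Ȟ^1 = Z,  Ȟ^2 = 0
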